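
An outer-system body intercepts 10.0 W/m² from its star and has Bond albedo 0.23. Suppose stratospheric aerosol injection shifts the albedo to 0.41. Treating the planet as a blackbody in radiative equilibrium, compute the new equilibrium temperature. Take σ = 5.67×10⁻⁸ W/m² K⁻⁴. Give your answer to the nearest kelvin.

With the new albedo, S(1−α₂)/4 = 1.475 W/m², so T₂ = 71.42 K.

71 K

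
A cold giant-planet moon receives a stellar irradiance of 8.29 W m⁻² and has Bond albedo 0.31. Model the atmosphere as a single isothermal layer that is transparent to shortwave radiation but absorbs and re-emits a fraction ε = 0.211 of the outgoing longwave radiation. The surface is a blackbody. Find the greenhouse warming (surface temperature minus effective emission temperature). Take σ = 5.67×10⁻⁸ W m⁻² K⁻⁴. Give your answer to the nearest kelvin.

2 kelvin

Effective emission temperature (TOA balance): σT_e⁴ = S(1−α)/4 = 1.430 W m⁻² → T_e = 70.87 K.
Surface balance with a leaky layer gives σT_s⁴ = σT_e⁴·2/(2−ε), so T_s = T_e·[2/(2−0.211)]^(1/4) = 72.87 K.
T_s − T_e = 72.87 − 70.87 = 2.003 K.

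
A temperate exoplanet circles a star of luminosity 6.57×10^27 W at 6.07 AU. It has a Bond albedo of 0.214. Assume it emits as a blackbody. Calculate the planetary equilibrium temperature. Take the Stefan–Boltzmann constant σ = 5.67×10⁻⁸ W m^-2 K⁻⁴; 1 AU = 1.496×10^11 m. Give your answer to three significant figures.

217 kelvin

Orbital distance: d = 6.07 AU = 9.081×10^11 m.
S = L/(4πd²) = 634.0 W m^-2.
Averaging over the sphere, the absorbed flux is S(1−α)/4 = 124.6 W m^-2.
In equilibrium σT⁴ equals this, so T = 216.5 K.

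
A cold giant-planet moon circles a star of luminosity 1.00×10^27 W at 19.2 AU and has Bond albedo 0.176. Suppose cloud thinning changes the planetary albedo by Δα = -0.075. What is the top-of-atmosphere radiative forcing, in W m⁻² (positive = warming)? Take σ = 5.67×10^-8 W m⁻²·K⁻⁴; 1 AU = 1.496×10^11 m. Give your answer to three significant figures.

0.181 W m⁻²

Orbital distance: d = 19.2 AU = 2.872×10^12 m.
Spreading L over a sphere of radius d: S = 1.00×10^27/(4π·2.87×10^12²) = 9.645 W m⁻².
The change in absorbed flux is Δ[S(1−α)/4] = −SΔα/4 = 0.1809 W m⁻².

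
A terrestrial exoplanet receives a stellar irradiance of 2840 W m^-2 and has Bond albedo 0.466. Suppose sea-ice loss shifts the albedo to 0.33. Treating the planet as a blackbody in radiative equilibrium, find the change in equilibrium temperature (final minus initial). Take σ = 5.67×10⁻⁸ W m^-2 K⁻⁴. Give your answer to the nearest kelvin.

17 K

Before: T₁ = [2840·0.534/(4σ)]^(1/4) = 286.0 K.
Final:   T₂ = [S(1−0.33)/(4σ)]^(1/4) = 302.6 K.
ΔT = T₂ − T₁ = 16.69 K.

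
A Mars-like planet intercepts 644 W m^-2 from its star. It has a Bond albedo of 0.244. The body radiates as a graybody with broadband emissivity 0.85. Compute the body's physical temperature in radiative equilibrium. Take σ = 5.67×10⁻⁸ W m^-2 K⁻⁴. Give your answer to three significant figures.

The planet absorbs (1−α)S over its disc πR² and re-emits over 4πR², so the mean absorbed flux is (1−0.244)·644.0/4 = 121.7 W m^-2.
Equating to εσT⁴ with ε = 0.85: T = (121.7/0.85σ)^(1/4) = 224.2 K.

224 K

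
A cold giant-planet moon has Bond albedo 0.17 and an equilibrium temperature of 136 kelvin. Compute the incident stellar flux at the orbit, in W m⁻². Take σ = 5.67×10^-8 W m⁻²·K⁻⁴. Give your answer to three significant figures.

From S(1−α)/4 = σT⁴: S = 4σT⁴/(1−α).
The emitted flux is σT⁴ = 19.40 W m⁻².
S = 4·19.40/0.83 = 93.48 W m⁻².

93.5 W m⁻²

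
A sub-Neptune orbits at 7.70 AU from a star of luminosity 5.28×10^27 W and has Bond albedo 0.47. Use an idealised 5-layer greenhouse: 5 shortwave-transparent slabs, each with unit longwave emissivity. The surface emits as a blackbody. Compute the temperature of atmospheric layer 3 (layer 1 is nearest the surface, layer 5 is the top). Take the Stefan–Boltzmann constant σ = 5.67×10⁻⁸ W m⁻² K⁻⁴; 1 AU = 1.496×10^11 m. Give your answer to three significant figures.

217 K

d = 7.70 × 1.496×10^11 m = 1.152×10^12 m.
Spreading L over a sphere of radius d: S = 5.28×10^27/(4π·1.15×10^12²) = 316.6 W m⁻².
Top-of-atmosphere balance: σT_e⁴ = S(1−α)/4 = 41.96 W m⁻² → T_e = 164.9 K.
Each opaque layer satisfies 2T_j⁴ = T_{j−1}⁴ + T_{j+1}⁴, giving T_k⁴ = (N+1−k)T_e⁴.
T_3 = (3)^(1/4)·164.9 = 217.1 K.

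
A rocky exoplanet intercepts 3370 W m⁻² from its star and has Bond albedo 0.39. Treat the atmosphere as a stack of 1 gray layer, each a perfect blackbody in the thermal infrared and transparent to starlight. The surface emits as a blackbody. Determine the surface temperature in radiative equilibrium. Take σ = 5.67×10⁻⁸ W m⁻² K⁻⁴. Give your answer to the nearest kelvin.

367 kelvin

The effective emission temperature is T_e = [S(1−α)/(4σ)]^¼ = 308.6 K.
For an N-layer opaque stack, T_s⁴ = (N+1)T_e⁴, hence T_s = (2)^(1/4)×308.6 K = 366.9 K.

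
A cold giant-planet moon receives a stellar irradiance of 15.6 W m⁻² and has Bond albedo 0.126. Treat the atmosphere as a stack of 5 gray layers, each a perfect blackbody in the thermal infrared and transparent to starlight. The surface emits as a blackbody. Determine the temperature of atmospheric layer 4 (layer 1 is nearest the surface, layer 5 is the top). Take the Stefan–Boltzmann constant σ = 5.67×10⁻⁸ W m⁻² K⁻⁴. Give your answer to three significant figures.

105 K

The effective emission temperature is T_e = [S(1−α)/(4σ)]^¼ = 88.05 K.
The net upward flux σT_e⁴ is constant between every pair of levels, so T_k⁴ = (N+1−k)T_e⁴.
With k = 4: T_4 = (5+1−4)^¼·88.05 K = 104.7 K.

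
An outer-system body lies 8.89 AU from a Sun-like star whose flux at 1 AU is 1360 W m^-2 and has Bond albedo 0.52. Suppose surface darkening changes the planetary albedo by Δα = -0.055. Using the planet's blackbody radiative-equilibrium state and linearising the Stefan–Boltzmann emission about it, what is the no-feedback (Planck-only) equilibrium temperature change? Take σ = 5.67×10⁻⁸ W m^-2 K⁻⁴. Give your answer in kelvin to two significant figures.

Flux at the orbit: S = 1360/(8.89)² = 17.21 W m^-2.
Unperturbed T_e = [17.21·(1−0.52)/(4σ)]^¼ = 77.68 K.
ΔF = −(S/4)Δα = −(17.21/4)×(-0.055) = 0.2366 W m^-2.
The Planck feedback parameter is 4σT_e³ = 0.1063 W m^-2/K.
ΔT₀ = ΔF/λ_P = 0.2366/0.1063 = 2.23 K.

2.2 K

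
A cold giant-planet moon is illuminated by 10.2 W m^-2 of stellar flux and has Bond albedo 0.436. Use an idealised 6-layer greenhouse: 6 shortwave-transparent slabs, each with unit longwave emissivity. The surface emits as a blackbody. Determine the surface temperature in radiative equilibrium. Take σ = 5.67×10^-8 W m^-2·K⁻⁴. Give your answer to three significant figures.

Top-of-atmosphere balance: σT_e⁴ = S(1−α)/4 = 1.438 W m^-2 → T_e = 70.97 K.
With N = 6 opaque layers, T_s = (N+1)^(1/4)·T_e = 7^(1/4)·70.97 = 115.4 K.

115 K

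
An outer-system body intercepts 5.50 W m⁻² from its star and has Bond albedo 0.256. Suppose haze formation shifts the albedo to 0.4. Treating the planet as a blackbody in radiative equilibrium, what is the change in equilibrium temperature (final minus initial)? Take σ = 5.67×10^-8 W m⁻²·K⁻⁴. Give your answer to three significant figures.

Before: T₁ = [5.500·0.744/(4σ)]^(1/4) = 65.17 K.
After:  T₂ = [5.500·0.6/(4σ)]^(1/4) = 61.76 K.
ΔT = T₂ − T₁ = -3.412 K.

-3.41 kelvin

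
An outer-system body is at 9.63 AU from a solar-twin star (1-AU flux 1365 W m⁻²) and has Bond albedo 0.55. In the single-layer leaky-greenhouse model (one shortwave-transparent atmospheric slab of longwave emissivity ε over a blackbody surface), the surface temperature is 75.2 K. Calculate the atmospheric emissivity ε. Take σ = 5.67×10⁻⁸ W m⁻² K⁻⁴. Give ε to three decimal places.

Irradiance scales as 1/d², so S = 1365 W m⁻² × (1/9.63)² = 14.72 W m⁻².
TOA balance gives T_e = 73.51 K.
Inverting T_s⁴ = 2T_e⁴/(2−ε): (T_e/T_s)⁴ = 0.9132, so ε = 2(1 − 0.9132) = 0.1735.

0.174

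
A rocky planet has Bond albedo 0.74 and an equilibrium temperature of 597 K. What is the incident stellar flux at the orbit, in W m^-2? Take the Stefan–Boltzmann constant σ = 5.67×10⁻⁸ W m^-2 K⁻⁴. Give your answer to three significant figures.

1.11×10^5 W m^-2

Invert the energy balance for S: S = 4σT⁴/(1−α).
The emitted flux is σT⁴ = 7202 W m^-2.
So S = 4×7202/(1−0.74) = 1.108×10^5 W m^-2.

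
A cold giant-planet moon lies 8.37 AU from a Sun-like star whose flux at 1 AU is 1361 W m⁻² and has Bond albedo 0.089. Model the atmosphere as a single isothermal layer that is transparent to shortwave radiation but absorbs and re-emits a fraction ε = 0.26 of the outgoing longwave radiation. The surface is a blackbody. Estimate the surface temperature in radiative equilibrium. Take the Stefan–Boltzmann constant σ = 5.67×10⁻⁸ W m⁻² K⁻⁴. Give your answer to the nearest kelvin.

Irradiance scales as 1/d², so S = 1361 W m⁻² × (1/8.37)² = 19.43 W m⁻².
At the top of the atmosphere, σT_e⁴ = S(1−α)/4 = 4.425 W m⁻², giving T_e = 93.99 K.
The surface balance (absorbed SW + ε·downward IR = σT_s⁴) with T_a⁴ = T_s⁴/2 reduces to T_s = T_e·[2/(2−ε)]^¼ = 97.32 K.

97 kelvin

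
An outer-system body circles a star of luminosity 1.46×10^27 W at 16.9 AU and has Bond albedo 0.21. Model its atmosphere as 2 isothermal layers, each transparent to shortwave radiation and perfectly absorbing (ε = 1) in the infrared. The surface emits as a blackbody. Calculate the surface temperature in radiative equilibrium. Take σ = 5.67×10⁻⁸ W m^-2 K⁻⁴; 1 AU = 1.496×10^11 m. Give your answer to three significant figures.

117 K

Orbital distance: d = 16.9 AU = 2.528×10^12 m.
S = L/(4πd²) = 18.18 W m^-2.
Top-of-atmosphere balance: σT_e⁴ = S(1−α)/4 = 3.590 W m^-2 → T_e = 89.20 K.
Layer-by-layer balance gives σT_s⁴ = (N+1)σT_e⁴, so T_s = 3^¼·89.20 = 117.4 K.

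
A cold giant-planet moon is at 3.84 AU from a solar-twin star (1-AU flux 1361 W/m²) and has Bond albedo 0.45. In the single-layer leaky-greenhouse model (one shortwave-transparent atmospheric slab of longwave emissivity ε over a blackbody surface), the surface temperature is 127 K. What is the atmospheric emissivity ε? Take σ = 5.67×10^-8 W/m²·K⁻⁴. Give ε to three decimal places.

Irradiance scales as 1/d², so S = 1361 W/m² × (1/3.84)² = 92.30 W/m².
First, T_e = [92.30·(1−0.45)/(4σ)]^(1/4) = 122.3 K.
Inverting T_s⁴ = 2T_e⁴/(2−ε): (T_e/T_s)⁴ = 0.8604, so ε = 2(1 − 0.8604) = 0.2792.

0.279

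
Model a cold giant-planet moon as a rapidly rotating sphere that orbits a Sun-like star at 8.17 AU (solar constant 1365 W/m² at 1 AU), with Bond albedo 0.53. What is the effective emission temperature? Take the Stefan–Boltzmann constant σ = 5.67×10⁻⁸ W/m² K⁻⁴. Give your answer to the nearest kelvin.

81 K

Flux at the orbit: S = 1365/(8.17)² = 20.45 W/m².
Absorbed flux (global mean): S(1−α)/4 = 20.45·0.47/4 = 2.403 W/m².
Balancing against σT⁴: T = (2.403/5.67×10⁻⁸)^(1/4) = 80.68 K.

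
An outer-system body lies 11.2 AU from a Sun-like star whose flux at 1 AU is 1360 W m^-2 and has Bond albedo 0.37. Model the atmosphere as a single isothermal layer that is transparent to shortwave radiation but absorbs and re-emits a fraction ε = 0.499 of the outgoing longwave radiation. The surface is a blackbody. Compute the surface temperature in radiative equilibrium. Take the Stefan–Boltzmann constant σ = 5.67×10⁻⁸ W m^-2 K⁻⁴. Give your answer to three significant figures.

79.6 K

By the inverse-square law, S = 1360/11.2² = 10.84 W m^-2.
At the top of the atmosphere, σT_e⁴ = S(1−α)/4 = 1.708 W m^-2, giving T_e = 74.08 K.
Surface balance with a leaky layer gives σT_s⁴ = σT_e⁴·2/(2−ε), so T_s = T_e·[2/(2−0.499)]^(1/4) = 79.59 K.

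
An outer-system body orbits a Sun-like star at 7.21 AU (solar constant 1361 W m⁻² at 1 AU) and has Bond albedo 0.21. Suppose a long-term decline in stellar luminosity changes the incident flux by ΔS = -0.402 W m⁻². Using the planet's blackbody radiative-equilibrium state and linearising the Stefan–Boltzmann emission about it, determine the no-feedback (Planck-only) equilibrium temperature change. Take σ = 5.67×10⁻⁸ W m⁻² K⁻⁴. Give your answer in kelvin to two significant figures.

Irradiance scales as 1/d², so S = 1361 W m⁻² × (1/7.21)² = 26.18 W m⁻².
Unperturbed T_e = [26.18·(1−0.21)/(4σ)]^¼ = 97.72 K.
ΔF = Δ[S(1−α)]/4 = (1−0.21)·-0.402/4 = -0.07940 W m⁻².
Linearising σT⁴ gives d(σT⁴)/dT = 4σT_e³ = 0.2117 W m⁻² per K.
So ΔT₀ = -0.07940/0.2117 = -0.375 K.

-0.38 K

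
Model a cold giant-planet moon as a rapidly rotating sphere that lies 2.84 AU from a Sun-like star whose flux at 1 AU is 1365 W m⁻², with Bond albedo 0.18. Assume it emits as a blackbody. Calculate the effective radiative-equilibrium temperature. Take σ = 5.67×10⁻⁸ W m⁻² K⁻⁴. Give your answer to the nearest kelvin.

By the inverse-square law, S = 1365/2.84² = 169.2 W m⁻².
Absorbed flux (global mean): S(1−α)/4 = 169.2·0.82/4 = 34.69 W m⁻².
In equilibrium σT⁴ equals this, so T = 157.3 K.

157 K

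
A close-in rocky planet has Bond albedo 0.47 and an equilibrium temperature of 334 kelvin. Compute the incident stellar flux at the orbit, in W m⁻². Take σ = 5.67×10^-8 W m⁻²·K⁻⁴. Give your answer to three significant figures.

5330 W m⁻²

Invert the energy balance for S: S = 4σT⁴/(1−α).
The emitted flux is σT⁴ = 705.6 W m⁻².
So S = 4×705.6/(1−0.47) = 5325 W m⁻².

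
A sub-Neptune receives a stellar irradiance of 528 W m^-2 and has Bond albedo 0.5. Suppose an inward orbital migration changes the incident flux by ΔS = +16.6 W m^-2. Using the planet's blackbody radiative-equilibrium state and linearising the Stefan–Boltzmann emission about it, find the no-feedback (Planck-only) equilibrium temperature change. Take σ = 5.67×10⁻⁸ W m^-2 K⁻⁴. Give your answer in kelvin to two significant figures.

The baseline emission temperature is T_e = 184.7 K.
Only a fraction (1−α) is absorbed and it's spread over 4πR², so ΔF = (1−α)ΔS/4 = 2.075 W m^-2.
Planck response: λ_P = 4σT_e³ = 4·5.67×10⁻⁸·(184.7)³ = 1.429 W m^-2/K.
ΔT₀ = ΔF/λ_P = 2.075/1.429 = 1.45 K.

1.5 K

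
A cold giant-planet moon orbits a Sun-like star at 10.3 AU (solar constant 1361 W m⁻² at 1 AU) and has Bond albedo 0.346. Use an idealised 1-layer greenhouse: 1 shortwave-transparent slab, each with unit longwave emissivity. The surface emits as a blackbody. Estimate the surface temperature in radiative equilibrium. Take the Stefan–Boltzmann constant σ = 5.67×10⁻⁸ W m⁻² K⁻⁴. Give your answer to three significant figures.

By the inverse-square law, S = 1361/10.3² = 12.83 W m⁻².
The effective emission temperature is T_e = [S(1−α)/(4σ)]^¼ = 77.99 K.
Layer-by-layer balance gives σT_s⁴ = (N+1)σT_e⁴, so T_s = 2^¼·77.99 = 92.74 K.

92.7 K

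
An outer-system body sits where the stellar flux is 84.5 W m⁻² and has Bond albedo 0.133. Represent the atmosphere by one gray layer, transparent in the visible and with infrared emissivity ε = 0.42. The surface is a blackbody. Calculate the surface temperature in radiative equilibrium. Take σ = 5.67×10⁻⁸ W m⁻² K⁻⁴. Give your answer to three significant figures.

142 K

The planet radiates to space at T_e = [S(1−α)/(4σ)]^(1/4) = 134.1 K.
For a single slab of emissivity ε, T_s⁴ = 2T_e⁴/(2−ε); thus T_s = 134.1·(1.266)^(1/4) = 142.2 K.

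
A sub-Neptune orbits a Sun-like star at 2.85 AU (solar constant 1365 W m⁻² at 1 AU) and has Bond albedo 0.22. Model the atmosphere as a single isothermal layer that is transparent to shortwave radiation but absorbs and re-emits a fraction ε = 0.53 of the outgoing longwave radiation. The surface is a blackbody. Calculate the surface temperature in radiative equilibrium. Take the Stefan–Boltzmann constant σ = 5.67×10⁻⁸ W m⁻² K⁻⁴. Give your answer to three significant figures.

167 kelvin

By the inverse-square law, S = 1365/2.85² = 168.1 W m⁻².
At the top of the atmosphere, σT_e⁴ = S(1−α)/4 = 32.77 W m⁻², giving T_e = 155.1 K.
The surface balance (absorbed SW + ε·downward IR = σT_s⁴) with T_a⁴ = T_s⁴/2 reduces to T_s = T_e·[2/(2−ε)]^¼ = 167.5 K.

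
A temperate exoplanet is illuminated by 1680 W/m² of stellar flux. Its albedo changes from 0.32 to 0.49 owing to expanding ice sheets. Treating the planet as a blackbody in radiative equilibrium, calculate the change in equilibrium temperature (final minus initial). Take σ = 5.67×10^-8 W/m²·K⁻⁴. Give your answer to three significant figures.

-18.5 K

Initial: T₁ = [S(1−0.32)/(4σ)]^(1/4) = 266.4 K.
With α = 0.49, T₂ = 247.9 K.
ΔT = T₂ − T₁ = -18.49 K.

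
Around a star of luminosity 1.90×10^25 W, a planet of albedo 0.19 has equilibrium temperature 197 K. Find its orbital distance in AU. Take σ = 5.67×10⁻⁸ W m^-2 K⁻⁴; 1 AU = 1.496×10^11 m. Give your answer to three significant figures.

The flux needed for this T is 4σT⁴/(1−0.19) = 421.7 W m^-2.
Then d = [L/(4πS)]^(1/2) = 5.988×10^10 m, i.e. 0.4002 AU.

0.400 AU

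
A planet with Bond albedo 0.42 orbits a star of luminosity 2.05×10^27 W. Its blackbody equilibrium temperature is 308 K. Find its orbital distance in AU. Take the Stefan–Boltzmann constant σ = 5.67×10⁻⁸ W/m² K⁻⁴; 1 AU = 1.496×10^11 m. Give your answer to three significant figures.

The flux needed for this T is 4σT⁴/(1−0.42) = 3519 W/m².
Then d = [L/(4πS)]^(1/2) = 2.153×10^11 m, i.e. 1.439 AU.

1.44 AU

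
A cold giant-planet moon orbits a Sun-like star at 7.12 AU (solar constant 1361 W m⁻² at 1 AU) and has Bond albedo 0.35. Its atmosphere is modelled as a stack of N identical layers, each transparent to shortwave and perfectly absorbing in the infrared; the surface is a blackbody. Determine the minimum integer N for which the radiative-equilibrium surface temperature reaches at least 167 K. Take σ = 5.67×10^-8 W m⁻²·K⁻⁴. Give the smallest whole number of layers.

By the inverse-square law, S = 1361/7.12² = 26.85 W m⁻².
Top-of-atmosphere balance: σT_e⁴ = S(1−α)/4 = 4.363 W m⁻² → T_e = 93.66 K.
T_s = (N+1)^(1/4)·T_e ≥ 167 K requires N+1 ≥ (T_s/T_e)⁴ = (167/93.66)⁴ = 10.109.
Rounding up, N = 10.

10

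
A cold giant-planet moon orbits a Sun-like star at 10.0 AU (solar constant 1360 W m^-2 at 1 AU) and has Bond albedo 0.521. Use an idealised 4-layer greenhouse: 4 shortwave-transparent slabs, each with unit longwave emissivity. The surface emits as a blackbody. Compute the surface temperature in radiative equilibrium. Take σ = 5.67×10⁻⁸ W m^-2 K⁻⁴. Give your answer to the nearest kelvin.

By the inverse-square law, S = 1360/10.0² = 13.60 W m^-2.
Top-of-atmosphere balance: σT_e⁴ = S(1−α)/4 = 1.629 W m^-2 → T_e = 73.21 K.
With N = 4 opaque layers, T_s = (N+1)^(1/4)·T_e = 5^(1/4)·73.21 = 109.5 K.

109 kelvin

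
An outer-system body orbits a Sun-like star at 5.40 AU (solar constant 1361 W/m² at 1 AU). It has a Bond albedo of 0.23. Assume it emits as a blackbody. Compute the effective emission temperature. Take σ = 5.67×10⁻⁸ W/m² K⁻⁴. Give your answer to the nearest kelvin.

By the inverse-square law, S = 1361/5.40² = 46.67 W/m².
Absorbed flux (global mean): S(1−α)/4 = 46.67·0.77/4 = 8.985 W/m².
Set σT⁴ = 8.985 → T = (8.985/σ)^(1/4) = 112.2 K.

112 kelvin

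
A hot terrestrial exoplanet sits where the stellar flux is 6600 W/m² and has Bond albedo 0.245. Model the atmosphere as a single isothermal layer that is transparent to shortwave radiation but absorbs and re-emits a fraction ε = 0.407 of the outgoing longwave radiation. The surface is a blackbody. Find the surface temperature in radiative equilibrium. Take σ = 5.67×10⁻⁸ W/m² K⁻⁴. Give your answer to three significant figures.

408 kelvin

Effective emission temperature (TOA balance): σT_e⁴ = S(1−α)/4 = 1246 W/m² → T_e = 385.0 K.
The surface balance (absorbed SW + ε·downward IR = σT_s⁴) with T_a⁴ = T_s⁴/2 reduces to T_s = T_e·[2/(2−ε)]^¼ = 407.5 K.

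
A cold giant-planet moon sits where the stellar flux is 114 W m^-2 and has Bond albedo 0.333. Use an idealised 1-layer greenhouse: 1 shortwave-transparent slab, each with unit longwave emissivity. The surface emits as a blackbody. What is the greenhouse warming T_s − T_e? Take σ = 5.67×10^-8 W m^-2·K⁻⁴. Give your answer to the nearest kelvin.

The effective emission temperature is T_e = [S(1−α)/(4σ)]^¼ = 135.3 K.
Surface: T_s = (2)^¼·T_e = 160.9 K.
So the greenhouse effect raises the surface by 160.9 − 135.3 = 25.60 K.

26 kelvin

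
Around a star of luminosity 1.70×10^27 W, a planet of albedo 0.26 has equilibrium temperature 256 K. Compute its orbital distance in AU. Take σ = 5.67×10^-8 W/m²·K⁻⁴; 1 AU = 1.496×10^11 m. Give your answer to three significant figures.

2.14 AU

The flux needed for this T is 4σT⁴/(1−0.26) = 1316 W/m².
Then d = [L/(4πS)]^(1/2) = 3.206×10^11 m, i.e. 2.143 AU.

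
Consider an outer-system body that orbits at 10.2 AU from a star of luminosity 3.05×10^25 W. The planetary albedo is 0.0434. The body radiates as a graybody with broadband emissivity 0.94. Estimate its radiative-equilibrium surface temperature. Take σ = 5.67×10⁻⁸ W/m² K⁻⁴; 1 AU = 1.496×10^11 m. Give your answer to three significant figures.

Orbital distance: d = 10.2 AU = 1.526×10^12 m.
Spreading L over a sphere of radius d: S = 3.05×10^25/(4π·1.53×10^12²) = 1.042 W/m².
The planet absorbs (1−α)S over its disc πR² and re-emits over 4πR², so the mean absorbed flux is (1−0.0434)·1.042/4 = 0.2493 W/m².
Radiative balance εσT⁴ = 0.2493 gives T = [0.2493/(0.94·σ)]^(1/4) = 46.50 K.

46.5 K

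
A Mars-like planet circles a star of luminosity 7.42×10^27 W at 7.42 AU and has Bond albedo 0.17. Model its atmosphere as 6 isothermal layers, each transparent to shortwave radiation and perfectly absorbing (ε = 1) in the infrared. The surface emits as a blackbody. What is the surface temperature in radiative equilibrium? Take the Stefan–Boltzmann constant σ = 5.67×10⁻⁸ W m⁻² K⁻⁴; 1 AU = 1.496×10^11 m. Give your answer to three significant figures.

Orbital distance: d = 7.42 AU = 1.110×10^12 m.
S = L/(4πd²) = 479.2 W m⁻².
OLR = S(1−α)/4 = 99.44 W m⁻²; the top layer radiates at T_e = 204.6 K.
For an N-layer opaque stack, T_s⁴ = (N+1)T_e⁴, hence T_s = (7)^(1/4)×204.6 K = 332.9 K.

333 K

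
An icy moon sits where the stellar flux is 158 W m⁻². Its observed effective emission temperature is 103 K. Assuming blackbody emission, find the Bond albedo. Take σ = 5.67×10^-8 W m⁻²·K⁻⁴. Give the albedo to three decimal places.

0.838

Rearranging the radiative balance, α = 1 − 4σT⁴/S.
4σT⁴ = 4·5.67×10⁻⁸·(103)⁴ = 25.53 W m⁻².
Hence α = 1 − 25.53/158.0 = 0.8384.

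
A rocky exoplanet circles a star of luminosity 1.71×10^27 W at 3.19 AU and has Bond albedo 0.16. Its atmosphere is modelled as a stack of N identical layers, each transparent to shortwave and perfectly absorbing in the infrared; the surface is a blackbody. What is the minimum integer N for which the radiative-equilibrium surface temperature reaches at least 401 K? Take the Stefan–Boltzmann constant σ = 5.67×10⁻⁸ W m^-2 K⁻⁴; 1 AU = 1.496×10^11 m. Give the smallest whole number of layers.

11

Orbital distance: d = 3.19 AU = 4.772×10^11 m.
Flux at the orbit: S = L/(4πd²) = 1.71×10^27/(4π·(4.77×10^11)²) = 597.5 W m^-2.
The effective emission temperature is T_e = [S(1−α)/(4σ)]^¼ = 216.9 K.
Need (N+1)T_e⁴ ≥ T_s⁴, i.e. N+1 ≥ (401/216.9)⁴ = 11.684.
The minimum whole number is N = 11.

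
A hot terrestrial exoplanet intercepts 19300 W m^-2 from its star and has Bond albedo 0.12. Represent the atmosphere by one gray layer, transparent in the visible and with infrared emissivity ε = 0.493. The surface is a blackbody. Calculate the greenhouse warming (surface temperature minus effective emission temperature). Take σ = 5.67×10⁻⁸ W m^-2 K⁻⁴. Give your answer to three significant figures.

38.4 K

The planet radiates to space at T_e = [S(1−α)/(4σ)]^(1/4) = 523.1 K.
For a single slab of emissivity ε, T_s⁴ = 2T_e⁴/(2−ε); thus T_s = 523.1·(1.327)^(1/4) = 561.5 K.
T_s − T_e = 561.5 − 523.1 = 38.35 K.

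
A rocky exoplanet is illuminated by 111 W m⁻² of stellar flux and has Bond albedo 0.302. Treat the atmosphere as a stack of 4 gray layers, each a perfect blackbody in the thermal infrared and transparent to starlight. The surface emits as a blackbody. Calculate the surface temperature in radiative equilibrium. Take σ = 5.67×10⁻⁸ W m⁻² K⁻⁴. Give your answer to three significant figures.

OLR = S(1−α)/4 = 19.37 W m⁻²; the top layer radiates at T_e = 136.0 K.
For an N-layer opaque stack, T_s⁴ = (N+1)T_e⁴, hence T_s = (5)^(1/4)×136.0 K = 203.3 K.

203 K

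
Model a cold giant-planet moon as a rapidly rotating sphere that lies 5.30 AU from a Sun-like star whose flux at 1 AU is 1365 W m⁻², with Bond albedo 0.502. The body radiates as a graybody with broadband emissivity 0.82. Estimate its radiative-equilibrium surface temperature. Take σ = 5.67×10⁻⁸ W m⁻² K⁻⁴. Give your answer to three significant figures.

107 kelvin

Irradiance scales as 1/d², so S = 1365 W m⁻² × (1/5.30)² = 48.59 W m⁻².
Absorbed flux (global mean): S(1−α)/4 = 48.59·0.498/4 = 6.050 W m⁻².
Equating to εσT⁴ with ε = 0.82: T = (6.050/0.82σ)^(1/4) = 106.8 K.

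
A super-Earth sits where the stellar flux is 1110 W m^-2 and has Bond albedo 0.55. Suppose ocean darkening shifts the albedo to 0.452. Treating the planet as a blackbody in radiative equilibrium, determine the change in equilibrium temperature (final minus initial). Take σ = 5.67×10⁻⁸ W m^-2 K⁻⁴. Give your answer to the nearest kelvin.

With α = 0.55, T₁ = 216.6 K.
Final:   T₂ = [S(1−0.452)/(4σ)]^(1/4) = 227.6 K.
ΔT = T₂ − T₁ = 10.94 K.

11 K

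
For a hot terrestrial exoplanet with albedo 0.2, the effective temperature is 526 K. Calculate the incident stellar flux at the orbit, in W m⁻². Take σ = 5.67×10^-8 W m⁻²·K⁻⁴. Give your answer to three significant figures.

From S(1−α)/4 = σT⁴: S = 4σT⁴/(1−α).
The emitted flux is σT⁴ = 4340 W m⁻².
So S = 4×4340/(1−0.2) = 21700 W m⁻².

21700 W m⁻²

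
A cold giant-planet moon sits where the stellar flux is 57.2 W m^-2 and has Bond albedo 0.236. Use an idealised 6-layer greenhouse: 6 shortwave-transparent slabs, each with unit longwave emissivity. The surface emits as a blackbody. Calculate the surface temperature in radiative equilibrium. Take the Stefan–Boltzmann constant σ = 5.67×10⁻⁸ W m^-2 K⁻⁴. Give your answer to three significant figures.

192 K

Top-of-atmosphere balance: σT_e⁴ = S(1−α)/4 = 10.93 W m^-2 → T_e = 117.8 K.
With N = 6 opaque layers, T_s = (N+1)^(1/4)·T_e = 7^(1/4)·117.8 = 191.6 K.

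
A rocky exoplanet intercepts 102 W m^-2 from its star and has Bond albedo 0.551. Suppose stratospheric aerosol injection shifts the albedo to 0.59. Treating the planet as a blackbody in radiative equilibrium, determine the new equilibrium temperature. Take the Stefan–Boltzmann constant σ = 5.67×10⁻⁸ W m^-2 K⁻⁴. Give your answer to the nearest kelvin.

With the new albedo, S(1−α₂)/4 = 10.46 W m^-2, so T₂ = 116.5 K.

117 kelvin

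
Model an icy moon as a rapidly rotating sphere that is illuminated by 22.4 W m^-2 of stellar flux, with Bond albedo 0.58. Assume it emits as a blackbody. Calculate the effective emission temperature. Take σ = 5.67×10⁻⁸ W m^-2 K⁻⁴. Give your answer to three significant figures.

Averaging over the sphere, the absorbed flux is S(1−α)/4 = 2.352 W m^-2.
In equilibrium σT⁴ equals this, so T = 80.25 K.

80.3 kelvin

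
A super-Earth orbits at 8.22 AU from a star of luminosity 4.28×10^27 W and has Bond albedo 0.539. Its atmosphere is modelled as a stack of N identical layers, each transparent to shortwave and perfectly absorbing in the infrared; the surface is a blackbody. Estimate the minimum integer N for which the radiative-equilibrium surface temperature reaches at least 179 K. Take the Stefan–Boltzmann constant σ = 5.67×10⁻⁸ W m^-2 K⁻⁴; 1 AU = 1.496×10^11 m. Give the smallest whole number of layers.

2

d = 8.22 × 1.496×10^11 m = 1.230×10^12 m.
Spreading L over a sphere of radius d: S = 4.28×10^27/(4π·1.23×10^12²) = 225.2 W m^-2.
OLR = S(1−α)/4 = 25.96 W m^-2; the top layer radiates at T_e = 146.3 K.
Need (N+1)T_e⁴ ≥ T_s⁴, i.e. N+1 ≥ (179/146.3)⁴ = 2.242.
The minimum whole number is N = 2.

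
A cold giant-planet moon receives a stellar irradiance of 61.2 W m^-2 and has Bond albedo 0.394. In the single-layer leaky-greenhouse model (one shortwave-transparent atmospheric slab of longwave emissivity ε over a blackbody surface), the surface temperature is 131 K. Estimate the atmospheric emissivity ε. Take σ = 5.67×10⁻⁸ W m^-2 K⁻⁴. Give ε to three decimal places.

First, T_e = [61.20·(1−0.394)/(4σ)]^(1/4) = 113.1 K.
T_s⁴ = T_e⁴·2/(2−ε) → ε = 2 − 2(T_e/T_s)⁴ = 2 − 2·(113.1/131)⁴ = 0.8895.

0.889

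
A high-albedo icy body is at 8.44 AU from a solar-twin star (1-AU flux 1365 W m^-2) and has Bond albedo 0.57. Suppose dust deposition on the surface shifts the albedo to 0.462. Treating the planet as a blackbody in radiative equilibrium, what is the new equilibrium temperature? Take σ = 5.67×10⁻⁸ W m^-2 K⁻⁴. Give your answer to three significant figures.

82.1 K

Irradiance scales as 1/d², so S = 1365 W m^-2 × (1/8.44)² = 19.16 W m^-2.
With the new albedo, S(1−α₂)/4 = 2.577 W m^-2, so T₂ = 82.11 K.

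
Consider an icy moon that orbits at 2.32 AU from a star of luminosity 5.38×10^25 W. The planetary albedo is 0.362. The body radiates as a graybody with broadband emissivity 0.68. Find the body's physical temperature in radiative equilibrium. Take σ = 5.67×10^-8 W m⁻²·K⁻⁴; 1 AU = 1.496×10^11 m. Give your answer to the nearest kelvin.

Orbital distance: d = 2.32 AU = 3.471×10^11 m.
S = L/(4πd²) = 35.54 W m⁻².
Averaging over the sphere, the absorbed flux is S(1−α)/4 = 5.669 W m⁻².
Equating to εσT⁴ with ε = 0.68: T = (5.669/0.68σ)^(1/4) = 110.1 K.

110 K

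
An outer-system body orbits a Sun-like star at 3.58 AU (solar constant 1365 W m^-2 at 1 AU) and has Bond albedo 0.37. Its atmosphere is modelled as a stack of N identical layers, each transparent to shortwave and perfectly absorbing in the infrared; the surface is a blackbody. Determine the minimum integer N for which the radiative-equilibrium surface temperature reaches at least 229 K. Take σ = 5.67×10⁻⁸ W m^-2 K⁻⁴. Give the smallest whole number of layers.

9

Irradiance scales as 1/d², so S = 1365 W m^-2 × (1/3.58)² = 106.5 W m^-2.
OLR = S(1−α)/4 = 16.77 W m^-2; the top layer radiates at T_e = 131.1 K.
Need (N+1)T_e⁴ ≥ T_s⁴, i.e. N+1 ≥ (229/131.1)⁴ = 9.296.
The minimum whole number is N = 9.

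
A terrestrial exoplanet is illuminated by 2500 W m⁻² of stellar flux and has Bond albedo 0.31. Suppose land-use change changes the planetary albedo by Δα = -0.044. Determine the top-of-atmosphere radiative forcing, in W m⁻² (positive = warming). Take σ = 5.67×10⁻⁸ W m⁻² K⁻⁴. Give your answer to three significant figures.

27.5 W m⁻²

The change in absorbed flux is Δ[S(1−α)/4] = −SΔα/4 = 27.50 W m⁻².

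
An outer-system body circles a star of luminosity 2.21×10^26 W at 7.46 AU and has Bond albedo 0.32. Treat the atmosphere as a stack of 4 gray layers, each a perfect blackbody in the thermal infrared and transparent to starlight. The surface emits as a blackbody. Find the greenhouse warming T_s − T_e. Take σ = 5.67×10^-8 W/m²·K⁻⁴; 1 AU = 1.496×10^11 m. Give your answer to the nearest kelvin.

d = 7.46 × 1.496×10^11 m = 1.116×10^12 m.
Spreading L over a sphere of radius d: S = 2.21×10^26/(4π·1.12×10^12²) = 14.12 W/m².
Top-of-atmosphere balance: σT_e⁴ = S(1−α)/4 = 2.400 W/m² → T_e = 80.66 K.
Surface: T_s = (5)^¼·T_e = 120.6 K.
So the greenhouse effect raises the surface by 120.6 − 80.66 = 39.96 K.

40 kelvin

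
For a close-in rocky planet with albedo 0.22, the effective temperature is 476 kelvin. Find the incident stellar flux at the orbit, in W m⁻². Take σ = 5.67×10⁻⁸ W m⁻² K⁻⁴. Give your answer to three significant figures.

14900 W m⁻²

From S(1−α)/4 = σT⁴: S = 4σT⁴/(1−α).
The emitted flux is σT⁴ = 2911 W m⁻².
S = 4·2911/0.78 = 14930 W m⁻².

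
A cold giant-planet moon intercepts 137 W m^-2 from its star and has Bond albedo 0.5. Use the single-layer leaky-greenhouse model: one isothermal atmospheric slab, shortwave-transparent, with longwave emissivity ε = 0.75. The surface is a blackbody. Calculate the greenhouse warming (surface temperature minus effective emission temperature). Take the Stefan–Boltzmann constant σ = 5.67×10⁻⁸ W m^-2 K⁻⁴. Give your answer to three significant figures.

Effective emission temperature (TOA balance): σT_e⁴ = S(1−α)/4 = 17.12 W m^-2 → T_e = 131.8 K.
Surface balance with a leaky layer gives σT_s⁴ = σT_e⁴·2/(2−ε), so T_s = T_e·[2/(2−0.75)]^(1/4) = 148.3 K.
T_s − T_e = 148.3 − 131.8 = 16.44 K.

16.4 kelvin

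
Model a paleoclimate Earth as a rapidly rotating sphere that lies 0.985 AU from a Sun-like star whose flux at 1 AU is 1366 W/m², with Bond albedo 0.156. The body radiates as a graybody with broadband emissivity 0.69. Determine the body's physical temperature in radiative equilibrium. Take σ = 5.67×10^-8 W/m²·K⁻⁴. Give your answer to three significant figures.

Flux at the orbit: S = 1366/(0.985)² = 1408 W/m².
Absorbed flux (global mean): S(1−α)/4 = 1408·0.844/4 = 297.1 W/m².
Radiative balance εσT⁴ = 297.1 gives T = [297.1/(0.69·σ)]^(1/4) = 295.2 K.

295 K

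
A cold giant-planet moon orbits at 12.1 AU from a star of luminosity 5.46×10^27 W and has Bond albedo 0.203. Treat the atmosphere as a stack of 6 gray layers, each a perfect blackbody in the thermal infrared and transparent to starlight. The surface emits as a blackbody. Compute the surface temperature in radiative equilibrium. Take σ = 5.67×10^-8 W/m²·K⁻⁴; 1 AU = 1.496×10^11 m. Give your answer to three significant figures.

239 K

d = 12.1 × 1.496×10^11 m = 1.810×10^12 m.
S = L/(4πd²) = 132.6 W/m².
OLR = S(1−α)/4 = 26.42 W/m²; the top layer radiates at T_e = 146.9 K.
With N = 6 opaque layers, T_s = (N+1)^(1/4)·T_e = 7^(1/4)·146.9 = 239.0 K.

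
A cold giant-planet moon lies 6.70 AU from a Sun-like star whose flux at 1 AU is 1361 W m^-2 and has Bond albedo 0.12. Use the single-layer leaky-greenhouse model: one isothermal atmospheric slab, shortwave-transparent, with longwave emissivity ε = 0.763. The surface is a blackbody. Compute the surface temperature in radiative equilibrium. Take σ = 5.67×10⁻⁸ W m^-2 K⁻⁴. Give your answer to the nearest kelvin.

117 kelvin

By the inverse-square law, S = 1361/6.70² = 30.32 W m^-2.
At the top of the atmosphere, σT_e⁴ = S(1−α)/4 = 6.670 W m^-2, giving T_e = 104.1 K.
For a single slab of emissivity ε, T_s⁴ = 2T_e⁴/(2−ε); thus T_s = 104.1·(1.617)^(1/4) = 117.4 K.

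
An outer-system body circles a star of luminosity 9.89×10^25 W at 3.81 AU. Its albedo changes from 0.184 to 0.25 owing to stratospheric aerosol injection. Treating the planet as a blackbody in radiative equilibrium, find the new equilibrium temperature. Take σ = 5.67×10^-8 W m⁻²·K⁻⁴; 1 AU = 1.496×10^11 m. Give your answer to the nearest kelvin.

95 kelvin

d = 3.81 × 1.496×10^11 m = 5.700×10^11 m.
Flux at the orbit: S = L/(4πd²) = 9.89×10^25/(4π·(5.70×10^11)²) = 24.23 W m⁻².
T₂ = [S(1−α₂)/(4σ)]^(1/4) = [24.23·0.75/(4σ)]^(1/4) = 94.61 K.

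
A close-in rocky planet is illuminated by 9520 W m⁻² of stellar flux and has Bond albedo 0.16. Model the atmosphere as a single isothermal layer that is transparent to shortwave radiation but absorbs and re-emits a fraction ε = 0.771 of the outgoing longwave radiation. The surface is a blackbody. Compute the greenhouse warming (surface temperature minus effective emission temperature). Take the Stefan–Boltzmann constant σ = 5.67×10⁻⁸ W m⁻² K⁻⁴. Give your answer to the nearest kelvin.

At the top of the atmosphere, σT_e⁴ = S(1−α)/4 = 1999 W m⁻², giving T_e = 433.3 K.
Surface balance with a leaky layer gives σT_s⁴ = σT_e⁴·2/(2−ε), so T_s = T_e·[2/(2−0.771)]^(1/4) = 489.4 K.
Greenhouse warming: T_s − T_e = 56.10 K.

56 K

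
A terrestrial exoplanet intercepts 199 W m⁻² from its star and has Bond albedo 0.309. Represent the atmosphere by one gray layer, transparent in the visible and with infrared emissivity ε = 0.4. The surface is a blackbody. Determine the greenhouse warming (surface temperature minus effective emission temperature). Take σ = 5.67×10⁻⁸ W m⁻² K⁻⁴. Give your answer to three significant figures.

9.00 K

Effective emission temperature (TOA balance): σT_e⁴ = S(1−α)/4 = 34.38 W m⁻² → T_e = 156.9 K.
The surface balance (absorbed SW + ε·downward IR = σT_s⁴) with T_a⁴ = T_s⁴/2 reduces to T_s = T_e·[2/(2−ε)]^¼ = 165.9 K.
T_s − T_e = 165.9 − 156.9 = 9.003 K.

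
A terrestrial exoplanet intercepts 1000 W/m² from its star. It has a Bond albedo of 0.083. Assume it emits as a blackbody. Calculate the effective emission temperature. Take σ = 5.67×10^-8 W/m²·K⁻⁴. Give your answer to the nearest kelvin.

The planet absorbs (1−α)S over its disc πR² and re-emits over 4πR², so the mean absorbed flux is (1−0.083)·1000/4 = 229.2 W/m².
In equilibrium σT⁴ equals this, so T = 252.2 K.

252 kelvin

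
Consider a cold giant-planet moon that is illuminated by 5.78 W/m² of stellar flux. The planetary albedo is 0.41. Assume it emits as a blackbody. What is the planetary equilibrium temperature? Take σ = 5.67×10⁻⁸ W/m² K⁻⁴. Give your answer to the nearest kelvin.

The planet absorbs (1−α)S over its disc πR² and re-emits over 4πR², so the mean absorbed flux is (1−0.41)·5.780/4 = 0.8526 W/m².
In equilibrium σT⁴ equals this, so T = 62.27 K.

62 K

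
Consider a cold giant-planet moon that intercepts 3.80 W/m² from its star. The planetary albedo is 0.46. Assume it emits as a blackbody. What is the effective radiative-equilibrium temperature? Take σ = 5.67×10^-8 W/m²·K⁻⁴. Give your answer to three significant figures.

Averaging over the sphere, the absorbed flux is S(1−α)/4 = 0.5130 W/m².
In equilibrium σT⁴ equals this, so T = 54.84 K.

54.8 kelvin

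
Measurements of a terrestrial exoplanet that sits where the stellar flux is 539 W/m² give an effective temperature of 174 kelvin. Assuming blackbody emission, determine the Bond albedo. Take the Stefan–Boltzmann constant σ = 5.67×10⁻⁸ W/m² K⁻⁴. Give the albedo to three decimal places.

Energy balance: S(1−α)/4 = σT⁴, so 1−α = 4σT⁴/S.
σT⁴ = 51.97 W/m², so 4σT⁴ = 207.9 W/m².
1−α = 207.9/539.0 = 0.3857, so α = 0.6143.

0.614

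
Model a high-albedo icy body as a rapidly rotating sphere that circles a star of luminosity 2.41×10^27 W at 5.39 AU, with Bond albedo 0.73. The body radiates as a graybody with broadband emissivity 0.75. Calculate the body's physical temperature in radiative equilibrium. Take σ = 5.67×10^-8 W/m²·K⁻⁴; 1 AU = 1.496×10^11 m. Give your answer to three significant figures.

147 K

Orbital distance: d = 5.39 AU = 8.063×10^11 m.
S = L/(4πd²) = 295.0 W/m².
Averaging over the sphere, the absorbed flux is S(1−α)/4 = 19.91 W/m².
Radiative balance εσT⁴ = 19.91 gives T = [19.91/(0.75·σ)]^(1/4) = 147.1 K.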